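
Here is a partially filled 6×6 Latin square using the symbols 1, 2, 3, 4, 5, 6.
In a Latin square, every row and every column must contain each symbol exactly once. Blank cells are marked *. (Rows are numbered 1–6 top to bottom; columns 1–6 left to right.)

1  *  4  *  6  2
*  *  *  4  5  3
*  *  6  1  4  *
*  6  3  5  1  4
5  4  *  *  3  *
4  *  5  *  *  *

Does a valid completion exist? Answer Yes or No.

No row or column among the givens repeats a symbol, and propagating forced cells runs into no contradiction.
One valid completion exists (for instance, 1 5 4 3 6 2 / 6 1 2 4 5 3 / 3 2 6 1 4 5 / 2 6 3 5 1 4 / 5 4 1 2 3 6 / 4 3 5 6 2 1).

Yes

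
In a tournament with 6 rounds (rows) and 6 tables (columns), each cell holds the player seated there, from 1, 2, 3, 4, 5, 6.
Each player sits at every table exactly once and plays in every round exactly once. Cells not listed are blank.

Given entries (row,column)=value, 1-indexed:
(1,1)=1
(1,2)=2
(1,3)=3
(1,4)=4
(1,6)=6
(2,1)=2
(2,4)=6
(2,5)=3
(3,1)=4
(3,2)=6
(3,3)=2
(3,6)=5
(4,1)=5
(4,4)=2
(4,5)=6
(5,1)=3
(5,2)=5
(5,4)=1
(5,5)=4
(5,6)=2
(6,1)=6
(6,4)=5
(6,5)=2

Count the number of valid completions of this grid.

4

Round 1, table 5: eliminating its round and table leaves {5}.
Round 2, table 2: eliminating its round and table leaves {1, 4}.
Round 2, table 3: eliminating its round and table leaves {1, 4, 5}.
Round 2, table 6: eliminating its round and table leaves {1, 4}.
Round 3, table 4: eliminating its round and table leaves {3}.
Round 3, table 5: eliminating its round and table leaves {1}.
Round 4, table 2: eliminating its round and table leaves {1, 3, 4}.
Round 4, table 3: eliminating its round and table leaves {1, 4}.
Round 4, table 6: eliminating its round and table leaves {1, 3, 4}.
Round 5, table 3: eliminating its round and table leaves {6}.
Round 6, table 2: eliminating its round and table leaves {1, 3, 4}.
Round 6, table 3: eliminating its round and table leaves {1, 4}.
Round 6, table 6: eliminating its round and table leaves {1, 3, 4}.
Enumerating the assignments across these blanks that avoid any round or table repeat gives 4 completions.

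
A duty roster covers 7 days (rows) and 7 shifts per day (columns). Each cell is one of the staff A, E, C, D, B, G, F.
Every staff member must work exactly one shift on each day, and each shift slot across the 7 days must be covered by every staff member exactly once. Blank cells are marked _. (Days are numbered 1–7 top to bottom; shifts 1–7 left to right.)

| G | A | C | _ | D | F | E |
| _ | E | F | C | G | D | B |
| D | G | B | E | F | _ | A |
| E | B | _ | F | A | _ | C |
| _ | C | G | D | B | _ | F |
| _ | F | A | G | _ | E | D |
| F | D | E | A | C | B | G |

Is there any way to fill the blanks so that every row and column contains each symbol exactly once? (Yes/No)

Day 6, shift 5: day 6 together with shift 5 already contain {A, E, C, D, B, G, F} — every symbol — so nothing can go there. The grid has no valid completion.

No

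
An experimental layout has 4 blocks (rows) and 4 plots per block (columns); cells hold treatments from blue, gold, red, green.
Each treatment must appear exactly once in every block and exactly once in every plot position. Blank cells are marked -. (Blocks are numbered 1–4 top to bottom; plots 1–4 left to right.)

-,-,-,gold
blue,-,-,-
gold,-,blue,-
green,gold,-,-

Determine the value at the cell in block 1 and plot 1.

red

Block 1 already has {gold} and plot 1 already has {blue, gold, green}, so block 1, plot 1 must be red.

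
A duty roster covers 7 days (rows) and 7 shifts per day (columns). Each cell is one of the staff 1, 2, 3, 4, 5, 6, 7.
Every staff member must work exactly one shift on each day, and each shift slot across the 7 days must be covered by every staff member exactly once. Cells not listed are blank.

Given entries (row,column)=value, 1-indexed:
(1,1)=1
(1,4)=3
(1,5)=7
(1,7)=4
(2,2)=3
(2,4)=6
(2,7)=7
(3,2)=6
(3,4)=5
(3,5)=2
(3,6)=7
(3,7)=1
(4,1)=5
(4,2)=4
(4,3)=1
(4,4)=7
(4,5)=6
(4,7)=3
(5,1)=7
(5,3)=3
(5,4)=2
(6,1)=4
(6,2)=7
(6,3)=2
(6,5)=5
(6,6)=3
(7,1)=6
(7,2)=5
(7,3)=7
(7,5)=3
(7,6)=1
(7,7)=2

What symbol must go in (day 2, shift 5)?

Day 1, shift 2: day 1 has {1, 3, 4, 7} and shift 2 has {3, 4, 5, 6, 7}, leaving only 2.
Day 2, shift 1: day 2 has {3, 6, 7} and shift 1 has {1, 4, 5, 6, 7}, leaving only 2.
Day 3, shift 1: day 3 has {1, 2, 5, 6, 7} and shift 1 has {1, 2, 4, 5, 6, 7}, leaving only 3.
Day 3, shift 3: day 3 has {1, 2, 3, 5, 6, 7} and shift 3 has {1, 2, 3, 7}, leaving only 4.
Day 2, shift 3: day 2 has {2, 3, 6, 7} and shift 3 has {1, 2, 3, 4, 7}, leaving only 5.
Day 1, shift 3: day 1 has {1, 2, 3, 4, 7} and shift 3 has {1, 2, 3, 4, 5, 7}, leaving only 6.
Day 1, shift 6: day 1 has {1, 2, 3, 4, 6, 7} and shift 6 has {1, 3, 7}, leaving only 5.
Day 2, shift 6: day 2 has {2, 3, 5, 6, 7} and shift 6 has {1, 3, 5, 7}, leaving only 4.
Day 2 already has {2, 3, 4, 5, 6, 7} and shift 5 already has {2, 3, 5, 6, 7}, so day 2, shift 5 must be 1.

1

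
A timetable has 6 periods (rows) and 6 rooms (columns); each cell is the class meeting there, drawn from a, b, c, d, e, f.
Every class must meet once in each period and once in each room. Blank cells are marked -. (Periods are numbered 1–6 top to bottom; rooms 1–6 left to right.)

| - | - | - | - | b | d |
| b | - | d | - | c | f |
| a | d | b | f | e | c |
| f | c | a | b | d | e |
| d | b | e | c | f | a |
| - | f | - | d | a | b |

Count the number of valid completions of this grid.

2

Period 1, room 1: eliminating its period and room leaves {c, e}.
Period 1, room 2: eliminating its period and room leaves {a, e}.
Period 1, room 3: eliminating its period and room leaves {c, f}.
Period 1, room 4: eliminating its period and room leaves {a, e}.
Period 2, room 2: eliminating its period and room leaves {a, e}.
Period 2, room 4: eliminating its period and room leaves {a, e}.
Period 6, room 1: eliminating its period and room leaves {c, e}.
Period 6, room 3: eliminating its period and room leaves {c}.
Enumerating the assignments across these blanks that avoid any period or room repeat gives 2 completions.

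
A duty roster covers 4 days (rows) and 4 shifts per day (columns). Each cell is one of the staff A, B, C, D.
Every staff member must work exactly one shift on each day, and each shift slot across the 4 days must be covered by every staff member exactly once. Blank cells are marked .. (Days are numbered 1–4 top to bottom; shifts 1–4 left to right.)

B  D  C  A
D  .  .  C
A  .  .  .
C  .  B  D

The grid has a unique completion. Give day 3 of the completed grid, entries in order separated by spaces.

A C D B

Day 3, shift 3: day 3 has {A} and shift 3 has {B, C}, leaving only D.
Day 3, shift 4: day 3 has {A, D} and shift 4 has {A, C, D}, leaving only B.
Day 3, shift 2: day 3 has {A, B, D} and shift 2 has {D}, leaving only C.
So day 3 reads: A C D B.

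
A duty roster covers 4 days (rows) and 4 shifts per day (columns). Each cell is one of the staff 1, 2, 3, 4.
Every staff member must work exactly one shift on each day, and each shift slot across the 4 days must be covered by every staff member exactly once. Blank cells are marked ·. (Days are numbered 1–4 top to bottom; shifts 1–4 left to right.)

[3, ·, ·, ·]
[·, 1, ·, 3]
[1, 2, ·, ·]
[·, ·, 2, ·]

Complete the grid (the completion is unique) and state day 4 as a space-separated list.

4 3 2 1

Day 4, shift 1: day 4 has {2} and shift 1 has {1, 3}, leaving only 4.
Day 4, shift 2: day 4 has {2, 4} and shift 2 has {1, 2}, leaving only 3.
Day 4, shift 4: day 4 has {2, 3, 4} and shift 4 has {3}, leaving only 1.
So day 4 reads: 4 3 2 1.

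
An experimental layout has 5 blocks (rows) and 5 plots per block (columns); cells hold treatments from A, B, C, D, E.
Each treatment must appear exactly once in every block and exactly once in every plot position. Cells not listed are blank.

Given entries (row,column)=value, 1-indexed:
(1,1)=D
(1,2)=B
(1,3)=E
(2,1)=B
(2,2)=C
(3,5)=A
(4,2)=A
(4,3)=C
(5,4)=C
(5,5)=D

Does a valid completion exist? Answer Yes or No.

No

Block 1, plot 4: block 1 has {B, D, E} and plot 4 has {C}, so it must be A.
Block 1, plot 5: block 1 has {A, B, D, E} and plot 5 has {A, D}, so it must be C.
Block 2, plot 5: block 2 has {B, C} and plot 5 has {A, C, D}, so it must be E.
Block 2, plot 4: block 2 has {B, C, E} and plot 4 has {A, C}, so it must be D.
Block 2, plot 3: block 2 has {B, C, D, E} and plot 3 has {C, E}, so it must be A.
Block 4, plot 1: block 4 has {A, C} and plot 1 has {B, D}, so it must be E.
Block 3, plot 1: block 3 has {A} and plot 1 has {B, D, E}, so it must be C.
Block 4, plot 4: block 4 has {A, C, E} and plot 4 has {A, C, D}, so it must be B.
Now block 4, plot 5: block 4 together with plot 5 already contain {A, B, C, D, E} — every symbol — so nothing can go there. The grid has no valid completion.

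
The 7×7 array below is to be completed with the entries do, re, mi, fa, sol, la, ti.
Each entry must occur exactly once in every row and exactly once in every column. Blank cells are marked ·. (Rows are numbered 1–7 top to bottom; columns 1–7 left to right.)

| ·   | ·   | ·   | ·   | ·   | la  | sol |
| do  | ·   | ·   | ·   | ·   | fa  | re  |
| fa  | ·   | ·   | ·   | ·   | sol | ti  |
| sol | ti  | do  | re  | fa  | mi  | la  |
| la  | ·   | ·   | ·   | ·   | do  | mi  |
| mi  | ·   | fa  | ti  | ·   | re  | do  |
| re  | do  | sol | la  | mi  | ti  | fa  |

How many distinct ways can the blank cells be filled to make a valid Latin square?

9

Row 1, column 1: eliminating its row and column leaves {ti}.
Row 1, column 2: eliminating its row and column leaves {re, mi, fa}.
Row 1, column 3: eliminating its row and column leaves {re, mi, ti}.
Row 1, column 4: eliminating its row and column leaves {do, mi, fa}.
Row 1, column 5: eliminating its row and column leaves {do, re, ti}.
Row 2, column 2: eliminating its row and column leaves {mi, sol, la}.
Row 2, column 3: eliminating its row and column leaves {mi, la, ti}.
Row 2, column 4: eliminating its row and column leaves {mi, sol}.
Row 2, column 5: eliminating its row and column leaves {sol, la, ti}.
Row 3, column 2: eliminating its row and column leaves {re, mi, la}.
Row 3, column 3: eliminating its row and column leaves {re, mi, la}.
Row 3, column 4: eliminating its row and column leaves {do, mi}.
Row 3, column 5: eliminating its row and column leaves {do, re, la}.
Row 5, column 2: eliminating its row and column leaves {re, fa, sol}.
Row 5, column 3: eliminating its row and column leaves {re, ti}.
Row 5, column 4: eliminating its row and column leaves {fa, sol}.
Row 5, column 5: eliminating its row and column leaves {re, sol, ti}.
Row 6, column 2: eliminating its row and column leaves {sol, la}.
Row 6, column 5: eliminating its row and column leaves {sol, la}.
Enumerating the assignments across these blanks that avoid any row or column repeat gives 9 completions.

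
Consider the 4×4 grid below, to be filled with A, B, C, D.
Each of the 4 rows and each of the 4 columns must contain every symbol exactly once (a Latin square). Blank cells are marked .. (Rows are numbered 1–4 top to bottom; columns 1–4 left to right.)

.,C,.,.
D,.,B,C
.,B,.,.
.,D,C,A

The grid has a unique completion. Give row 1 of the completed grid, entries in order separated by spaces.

Row 2, column 2: row 2 has {B, C, D} and column 2 has {B, C, D}, leaving only A.
Row 3, column 4: row 3 has {B} and column 4 has {A, C}, leaving only D.
Row 1, column 4: row 1 has {C} and column 4 has {A, C, D}, leaving only B.
Row 1, column 1: row 1 has {B, C} and column 1 has {D}, leaving only A.
Row 1, column 3: row 1 has {A, B, C} and column 3 has {B, C}, leaving only D.
So row 1 reads: A C D B.

A C D B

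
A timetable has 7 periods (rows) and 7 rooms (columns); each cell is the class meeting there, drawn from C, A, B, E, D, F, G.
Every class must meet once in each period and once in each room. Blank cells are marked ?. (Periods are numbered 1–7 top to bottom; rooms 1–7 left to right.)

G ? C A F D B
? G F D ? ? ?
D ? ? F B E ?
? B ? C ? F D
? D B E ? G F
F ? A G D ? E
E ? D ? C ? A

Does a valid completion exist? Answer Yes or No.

No

Period 1, room 2: period 1 has {C, A, B, D, F, G} and room 2 has {B, D, G}, so it must be E.
Period 2, room 7: period 2 has {D, F, G} and room 7 has {A, B, E, D, F}, so it must be C.
Period 3, room 3: period 3 has {B, E, D, F} and room 3 has {C, A, B, D, F}, so it must be G.
Now period 3, room 7: period 3 together with room 7 already contain {C, A, B, E, D, F, G} — every symbol — so nothing can go there. The grid has no valid completion.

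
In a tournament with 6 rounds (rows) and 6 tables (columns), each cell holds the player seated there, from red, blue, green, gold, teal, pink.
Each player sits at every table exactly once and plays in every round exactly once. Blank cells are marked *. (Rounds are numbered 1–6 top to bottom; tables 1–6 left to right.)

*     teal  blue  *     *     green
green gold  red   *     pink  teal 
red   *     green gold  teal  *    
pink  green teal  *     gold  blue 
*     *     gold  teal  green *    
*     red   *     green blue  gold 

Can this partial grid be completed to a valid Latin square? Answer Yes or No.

Yes

No round or table among the givens repeats a symbol, and propagating forced cells runs into no contradiction.
One valid completion exists (for instance, gold teal blue pink red green / green gold red blue pink teal / red blue green gold teal pink / pink green teal red gold blue / blue pink gold teal green red / teal red pink green blue gold).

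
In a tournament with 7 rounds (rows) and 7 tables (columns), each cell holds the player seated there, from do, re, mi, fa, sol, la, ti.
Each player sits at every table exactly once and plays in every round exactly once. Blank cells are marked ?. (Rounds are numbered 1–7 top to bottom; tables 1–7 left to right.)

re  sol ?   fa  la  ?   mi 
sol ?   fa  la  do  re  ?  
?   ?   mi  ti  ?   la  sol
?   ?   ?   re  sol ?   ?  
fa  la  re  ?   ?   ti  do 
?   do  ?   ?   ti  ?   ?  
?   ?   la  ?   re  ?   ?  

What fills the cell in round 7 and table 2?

Round 1, table 6: round 1 has {re, mi, fa, sol, la} and table 6 has {re, la, ti}, leaving only do.
Round 1, table 3: round 1 has {do, re, mi, fa, sol, la} and table 3 has {re, mi, fa, la}, leaving only ti.
Round 2, table 7: round 2 has {do, re, fa, sol, la} and table 7 has {do, mi, sol}, leaving only ti.
Round 2, table 2: round 2 has {do, re, fa, sol, la, ti} and table 2 has {do, sol, la}, leaving only mi.
Round 3, table 1: round 3 has {mi, sol, la, ti} and table 1 has {re, fa, sol}, leaving only do.
Round 3, table 5: round 3 has {do, mi, sol, la, ti} and table 5 has {do, re, sol, la, ti}, leaving only fa.
Round 3, table 2: round 3 has {do, mi, fa, sol, la, ti} and table 2 has {do, mi, sol, la}, leaving only re.
Round 4, table 3: round 4 has {re, sol} and table 3 has {re, mi, fa, la, ti}, leaving only do.
Round 5, table 5: round 5 has {do, re, fa, la, ti} and table 5 has {do, re, fa, sol, la, ti}, leaving only mi.
Round 5, table 4: round 5 has {do, re, mi, fa, la, ti} and table 4 has {re, fa, la, ti}, leaving only sol.
Round 6, table 3: round 6 has {do, ti} and table 3 has {do, re, mi, fa, la, ti}, leaving only sol.
Round 6, table 4: round 6 has {do, sol, ti} and table 4 has {re, fa, sol, la, ti}, leaving only mi.
Round 6, table 1: round 6 has {do, mi, sol, ti} and table 1 has {do, re, fa, sol}, leaving only la.
Round 6, table 6: round 6 has {do, mi, sol, la, ti} and table 6 has {do, re, la, ti}, leaving only fa.
Round 4, table 6: round 4 has {do, re, sol} and table 6 has {do, re, fa, la, ti}, leaving only mi.
Round 4, table 1: round 4 has {do, re, mi, sol} and table 1 has {do, re, fa, sol, la}, leaving only ti.
Round 4, table 2: round 4 has {do, re, mi, sol, ti} and table 2 has {do, re, mi, sol, la}, leaving only fa.
Round 7 already has {re, la} and table 2 already has {do, re, mi, fa, sol, la}, so round 7, table 2 must be ti.

ti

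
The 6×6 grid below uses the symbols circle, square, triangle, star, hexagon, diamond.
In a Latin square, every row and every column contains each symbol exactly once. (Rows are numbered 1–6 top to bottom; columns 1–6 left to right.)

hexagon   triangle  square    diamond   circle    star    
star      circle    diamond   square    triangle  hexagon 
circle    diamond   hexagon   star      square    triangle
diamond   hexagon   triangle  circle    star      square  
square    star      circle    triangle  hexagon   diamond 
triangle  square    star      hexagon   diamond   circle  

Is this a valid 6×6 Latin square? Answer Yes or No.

Yes

Each row is a permutation of the 6 symbols, and so is each column.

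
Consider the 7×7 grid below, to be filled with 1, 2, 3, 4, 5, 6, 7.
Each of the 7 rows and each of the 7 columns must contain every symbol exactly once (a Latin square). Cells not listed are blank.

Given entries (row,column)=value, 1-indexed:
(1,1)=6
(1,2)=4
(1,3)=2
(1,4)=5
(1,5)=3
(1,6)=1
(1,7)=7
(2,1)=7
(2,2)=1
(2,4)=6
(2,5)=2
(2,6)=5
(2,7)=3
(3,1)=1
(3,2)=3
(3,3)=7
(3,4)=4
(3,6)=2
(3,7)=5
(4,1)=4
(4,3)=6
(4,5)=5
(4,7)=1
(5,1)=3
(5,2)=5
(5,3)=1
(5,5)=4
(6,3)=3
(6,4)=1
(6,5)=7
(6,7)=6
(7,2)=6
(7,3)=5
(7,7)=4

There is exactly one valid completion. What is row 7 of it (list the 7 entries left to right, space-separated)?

2 6 5 3 1 7 4

Row 7, column 1: row 7 has {4, 5, 6} and column 1 has {1, 3, 4, 6, 7}, leaving only 2.
Row 7, column 5: row 7 has {2, 4, 5, 6} and column 5 has {2, 3, 4, 5, 7}, leaving only 1.
Row 2, column 3: row 2 has {1, 2, 3, 5, 6, 7} and column 3 has {1, 2, 3, 5, 6, 7}, leaving only 4.
Row 3, column 5: row 3 has {1, 2, 3, 4, 5, 7} and column 5 has {1, 2, 3, 4, 5, 7}, leaving only 6.
Row 5, column 7: row 5 has {1, 3, 4, 5} and column 7 has {1, 3, 4, 5, 6, 7}, leaving only 2.
Row 5, column 4: row 5 has {1, 2, 3, 4, 5} and column 4 has {1, 4, 5, 6}, leaving only 7.
Row 7, column 4: row 7 has {1, 2, 4, 5, 6} and column 4 has {1, 4, 5, 6, 7}, leaving only 3.
Row 7, column 6: row 7 has {1, 2, 3, 4, 5, 6} and column 6 has {1, 2, 5}, leaving only 7.
So row 7 reads: 2 6 5 3 1 7 4.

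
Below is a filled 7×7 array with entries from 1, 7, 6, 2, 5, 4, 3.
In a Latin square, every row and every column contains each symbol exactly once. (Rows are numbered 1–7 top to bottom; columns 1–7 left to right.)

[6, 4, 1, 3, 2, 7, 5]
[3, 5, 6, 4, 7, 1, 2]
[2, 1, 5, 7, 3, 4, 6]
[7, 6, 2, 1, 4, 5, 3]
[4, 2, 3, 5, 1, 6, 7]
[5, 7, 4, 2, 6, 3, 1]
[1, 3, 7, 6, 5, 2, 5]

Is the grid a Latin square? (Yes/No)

Column 7 contains 5 twice (at rows 1 and 7), so it is not a permutation.

No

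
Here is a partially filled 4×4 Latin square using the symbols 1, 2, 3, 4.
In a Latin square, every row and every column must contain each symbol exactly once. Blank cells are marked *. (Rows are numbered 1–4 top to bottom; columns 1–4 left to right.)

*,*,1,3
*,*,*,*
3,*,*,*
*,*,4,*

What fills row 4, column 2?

Row 3, column 3: row 3 has {3} and column 3 has {1, 4}, leaving only 2.
Row 2, column 3: row 2 has {} and column 3 has {1, 2, 4}, leaving only 3.
Row 4, column 2 is narrowed to {1, 2, 3}.
If it were 1, then row 2, column 2 would be left with no valid symbol.
If it were 2, then row 3, column 2 would be left with no valid symbol.
So row 4, column 2 must be 3.

3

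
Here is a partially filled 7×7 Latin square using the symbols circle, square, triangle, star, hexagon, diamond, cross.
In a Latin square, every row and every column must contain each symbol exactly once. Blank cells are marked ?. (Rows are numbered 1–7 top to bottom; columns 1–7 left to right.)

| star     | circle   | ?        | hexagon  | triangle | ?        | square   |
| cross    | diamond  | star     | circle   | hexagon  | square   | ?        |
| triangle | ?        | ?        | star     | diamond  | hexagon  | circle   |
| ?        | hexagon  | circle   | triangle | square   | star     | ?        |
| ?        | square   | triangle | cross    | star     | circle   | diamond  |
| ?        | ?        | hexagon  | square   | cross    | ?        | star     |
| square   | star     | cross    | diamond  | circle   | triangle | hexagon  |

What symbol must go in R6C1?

circle

Row 1, column 3: row 1 has {circle, square, triangle, star, hexagon} and column 3 has {circle, triangle, star, hexagon, cross}, leaving only diamond.
Row 1, column 6: row 1 has {circle, square, triangle, star, hexagon, diamond} and column 6 has {circle, square, triangle, star, hexagon}, leaving only cross.
Row 2, column 7: row 2 has {circle, square, star, hexagon, diamond, cross} and column 7 has {circle, square, star, hexagon, diamond}, leaving only triangle.
Row 3, column 2: row 3 has {circle, triangle, star, hexagon, diamond} and column 2 has {circle, square, star, hexagon, diamond}, leaving only cross.
Row 3, column 3: row 3 has {circle, triangle, star, hexagon, diamond, cross} and column 3 has {circle, triangle, star, hexagon, diamond, cross}, leaving only square.
Row 4, column 1: row 4 has {circle, square, triangle, star, hexagon} and column 1 has {square, triangle, star, cross}, leaving only diamond.
Row 6 already has {square, star, hexagon, cross} and column 1 already has {square, triangle, star, diamond, cross}, so row 6, column 1 must be circle.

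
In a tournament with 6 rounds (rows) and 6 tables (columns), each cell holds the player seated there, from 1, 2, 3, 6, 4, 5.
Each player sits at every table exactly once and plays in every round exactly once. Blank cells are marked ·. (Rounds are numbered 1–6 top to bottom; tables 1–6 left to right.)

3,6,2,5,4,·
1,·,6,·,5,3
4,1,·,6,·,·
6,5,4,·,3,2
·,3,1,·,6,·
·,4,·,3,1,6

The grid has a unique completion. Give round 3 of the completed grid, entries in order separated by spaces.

Round 3, table 5: round 3 has {1, 6, 4} and table 5 has {1, 3, 6, 4, 5}, leaving only 2.
Round 3, table 6: round 3 has {1, 2, 6, 4} and table 6 has {2, 3, 6}, leaving only 5.
Round 3, table 3: round 3 has {1, 2, 6, 4, 5} and table 3 has {1, 2, 6, 4}, leaving only 3.
So round 3 reads: 4 1 3 6 2 5.

4 1 3 6 2 5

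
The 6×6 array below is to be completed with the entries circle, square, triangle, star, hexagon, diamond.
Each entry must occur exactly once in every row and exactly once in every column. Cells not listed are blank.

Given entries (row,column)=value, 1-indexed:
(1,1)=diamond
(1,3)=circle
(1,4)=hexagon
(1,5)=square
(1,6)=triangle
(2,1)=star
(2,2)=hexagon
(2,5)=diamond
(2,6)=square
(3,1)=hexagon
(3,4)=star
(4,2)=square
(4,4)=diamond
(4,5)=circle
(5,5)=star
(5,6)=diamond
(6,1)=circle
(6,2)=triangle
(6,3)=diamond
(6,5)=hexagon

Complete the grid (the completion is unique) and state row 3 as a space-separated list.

Row 3, column 5: row 3 has {star, hexagon} and column 5 has {circle, square, star, hexagon, diamond}, leaving only triangle.
Row 3, column 3: row 3 has {triangle, star, hexagon} and column 3 has {circle, diamond}, leaving only square.
Row 3, column 6: row 3 has {square, triangle, star, hexagon} and column 6 has {square, triangle, diamond}, leaving only circle.
Row 3, column 2: row 3 has {circle, square, triangle, star, hexagon} and column 2 has {square, triangle, hexagon}, leaving only diamond.
So row 3 reads: hexagon diamond square star triangle circle.

hexagon diamond square star triangle circle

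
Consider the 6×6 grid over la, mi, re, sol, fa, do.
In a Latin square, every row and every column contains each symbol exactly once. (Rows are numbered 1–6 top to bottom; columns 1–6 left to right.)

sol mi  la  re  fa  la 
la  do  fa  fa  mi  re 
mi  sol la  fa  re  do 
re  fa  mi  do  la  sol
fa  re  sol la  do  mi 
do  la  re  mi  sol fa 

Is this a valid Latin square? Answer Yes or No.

No

Row 2 contains fa twice (at columns 3 and 4); row 1 is also not a permutation.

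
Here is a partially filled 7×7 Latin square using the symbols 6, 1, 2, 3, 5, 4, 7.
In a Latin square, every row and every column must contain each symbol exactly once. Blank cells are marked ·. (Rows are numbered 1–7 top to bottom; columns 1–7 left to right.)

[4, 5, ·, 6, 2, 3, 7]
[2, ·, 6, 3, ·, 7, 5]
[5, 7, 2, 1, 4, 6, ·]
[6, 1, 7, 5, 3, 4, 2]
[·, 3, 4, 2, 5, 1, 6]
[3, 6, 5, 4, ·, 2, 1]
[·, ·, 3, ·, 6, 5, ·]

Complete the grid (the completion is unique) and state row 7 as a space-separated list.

1 2 3 7 6 5 4

Row 7, column 4: row 7 has {6, 3, 5} and column 4 has {6, 1, 2, 3, 5, 4}, leaving only 7.
Row 7, column 1: row 7 has {6, 3, 5, 7} and column 1 has {6, 2, 3, 5, 4}, leaving only 1.
Row 7, column 7: row 7 has {6, 1, 3, 5, 7} and column 7 has {6, 1, 2, 5, 7}, leaving only 4.
Row 7, column 2: row 7 has {6, 1, 3, 5, 4, 7} and column 2 has {6, 1, 3, 5, 7}, leaving only 2.
So row 7 reads: 1 2 3 7 6 5 4.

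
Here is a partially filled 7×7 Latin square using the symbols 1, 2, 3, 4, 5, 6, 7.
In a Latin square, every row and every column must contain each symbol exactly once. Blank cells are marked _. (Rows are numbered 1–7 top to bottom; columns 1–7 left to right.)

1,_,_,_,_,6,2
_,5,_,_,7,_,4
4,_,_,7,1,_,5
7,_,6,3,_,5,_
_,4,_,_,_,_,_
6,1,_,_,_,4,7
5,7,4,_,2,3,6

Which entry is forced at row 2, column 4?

6

Row 1, column 2: row 1 has {1, 2, 6} and column 2 has {1, 4, 5, 7}, leaving only 3.
Row 3, column 6: row 3 has {1, 4, 5, 7} and column 6 has {3, 4, 5, 6}, leaving only 2.
Row 2, column 6: row 2 has {4, 5, 7} and column 6 has {2, 3, 4, 5, 6}, leaving only 1.
Row 3, column 2: row 3 has {1, 2, 4, 5, 7} and column 2 has {1, 3, 4, 5, 7}, leaving only 6.
Row 3, column 3: row 3 has {1, 2, 4, 5, 6, 7} and column 3 has {4, 6}, leaving only 3.
Row 2, column 3: row 2 has {1, 4, 5, 7} and column 3 has {3, 4, 6}, leaving only 2.
Row 2 already has {1, 2, 4, 5, 7} and column 4 already has {3, 7}, so row 2, column 4 must be 6.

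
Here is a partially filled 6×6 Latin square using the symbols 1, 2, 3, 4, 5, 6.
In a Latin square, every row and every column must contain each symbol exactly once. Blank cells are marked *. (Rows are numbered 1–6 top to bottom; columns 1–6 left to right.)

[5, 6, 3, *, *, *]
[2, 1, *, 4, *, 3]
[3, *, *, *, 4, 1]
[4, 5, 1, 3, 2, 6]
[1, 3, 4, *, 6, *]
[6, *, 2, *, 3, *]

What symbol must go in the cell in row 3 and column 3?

5

Row 1, column 5: row 1 has {3, 5, 6} and column 5 has {2, 3, 4, 6}, leaving only 1.
Row 1, column 4: row 1 has {1, 3, 5, 6} and column 4 has {3, 4}, leaving only 2.
Row 1, column 6: row 1 has {1, 2, 3, 5, 6} and column 6 has {1, 3, 6}, leaving only 4.
Row 2, column 5: row 2 has {1, 2, 3, 4} and column 5 has {1, 2, 3, 4, 6}, leaving only 5.
Row 2, column 3: row 2 has {1, 2, 3, 4, 5} and column 3 has {1, 2, 3, 4}, leaving only 6.
Row 3 already has {1, 3, 4} and column 3 already has {1, 2, 3, 4, 6}, so row 3, column 3 must be 5.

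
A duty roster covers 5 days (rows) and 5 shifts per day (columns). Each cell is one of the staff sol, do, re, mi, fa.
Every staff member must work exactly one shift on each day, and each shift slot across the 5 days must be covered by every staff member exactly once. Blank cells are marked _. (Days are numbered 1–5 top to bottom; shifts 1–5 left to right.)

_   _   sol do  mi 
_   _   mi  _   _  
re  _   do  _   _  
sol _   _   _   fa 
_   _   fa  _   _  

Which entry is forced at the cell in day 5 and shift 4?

re

Day 1, shift 1: day 1 has {sol, do, mi} and shift 1 has {sol, re}, leaving only fa.
Day 1, shift 2: day 1 has {sol, do, mi, fa} and shift 2 has {}, leaving only re.
Day 2, shift 1: day 2 has {mi} and shift 1 has {sol, re, fa}, leaving only do.
Day 3, shift 5: day 3 has {do, re} and shift 5 has {mi, fa}, leaving only sol.
Day 2, shift 5: day 2 has {do, mi} and shift 5 has {sol, mi, fa}, leaving only re.
Day 4, shift 3: day 4 has {sol, fa} and shift 3 has {sol, do, mi, fa}, leaving only re.
Day 4, shift 4: day 4 has {sol, re, fa} and shift 4 has {do}, leaving only mi.
Day 3, shift 4: day 3 has {sol, do, re} and shift 4 has {do, mi}, leaving only fa.
Day 2, shift 4: day 2 has {do, re, mi} and shift 4 has {do, mi, fa}, leaving only sol.
Day 5 already has {fa} and shift 4 already has {sol, do, mi, fa}, so day 5, shift 4 must be re.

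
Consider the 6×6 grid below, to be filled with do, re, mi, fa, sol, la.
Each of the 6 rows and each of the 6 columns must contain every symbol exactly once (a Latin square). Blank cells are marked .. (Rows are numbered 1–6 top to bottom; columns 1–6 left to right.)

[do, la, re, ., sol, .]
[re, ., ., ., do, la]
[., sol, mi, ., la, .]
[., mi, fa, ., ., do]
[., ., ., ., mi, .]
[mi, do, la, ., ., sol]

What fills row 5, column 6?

fa

Row 2, column 2: row 2 has {do, re, la} and column 2 has {do, mi, sol, la}, leaving only fa.
Row 2, column 3: row 2 has {do, re, fa, la} and column 3 has {re, mi, fa, la}, leaving only sol.
Row 2, column 4: row 2 has {do, re, fa, sol, la} and column 4 has {}, leaving only mi.
Row 1, column 4: row 1 has {do, re, sol, la} and column 4 has {mi}, leaving only fa.
Row 1, column 6: row 1 has {do, re, fa, sol, la} and column 6 has {do, sol, la}, leaving only mi.
Row 3, column 1: row 3 has {mi, sol, la} and column 1 has {do, re, mi}, leaving only fa.
Row 3, column 6: row 3 has {mi, fa, sol, la} and column 6 has {do, mi, sol, la}, leaving only re.
Row 5 already has {mi} and column 6 already has {do, re, mi, sol, la}, so row 5, column 6 must be fa.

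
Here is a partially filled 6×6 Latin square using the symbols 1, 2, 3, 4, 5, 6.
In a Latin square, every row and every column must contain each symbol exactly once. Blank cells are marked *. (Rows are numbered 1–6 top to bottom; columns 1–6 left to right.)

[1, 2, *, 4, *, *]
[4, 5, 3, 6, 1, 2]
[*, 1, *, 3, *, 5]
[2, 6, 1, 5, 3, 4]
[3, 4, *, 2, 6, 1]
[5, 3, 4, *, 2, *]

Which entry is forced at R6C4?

Row 6 already has {2, 3, 4, 5} and column 4 already has {2, 3, 4, 5, 6}, so row 6, column 4 must be 1.

1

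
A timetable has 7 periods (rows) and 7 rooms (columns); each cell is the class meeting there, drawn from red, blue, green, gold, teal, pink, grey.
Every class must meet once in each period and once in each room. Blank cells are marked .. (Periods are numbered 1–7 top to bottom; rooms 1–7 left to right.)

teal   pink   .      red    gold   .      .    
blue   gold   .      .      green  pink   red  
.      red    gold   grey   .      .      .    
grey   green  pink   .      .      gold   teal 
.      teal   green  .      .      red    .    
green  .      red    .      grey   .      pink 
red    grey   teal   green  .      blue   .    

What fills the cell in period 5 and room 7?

grey

Period 2, room 3: period 2 has {red, blue, green, gold, pink} and room 3 has {red, green, gold, teal, pink}, leaving only grey.
Period 1, room 3: period 1 has {red, gold, teal, pink} and room 3 has {red, green, gold, teal, pink, grey}, leaving only blue.
Period 2, room 4: period 2 has {red, blue, green, gold, pink, grey} and room 4 has {red, green, grey}, leaving only teal.
Period 3, room 1: period 3 has {red, gold, grey} and room 1 has {red, blue, green, teal, grey}, leaving only pink.
Period 4, room 4: period 4 has {green, gold, teal, pink, grey} and room 4 has {red, green, teal, grey}, leaving only blue.
Period 4, room 5: period 4 has {blue, green, gold, teal, pink, grey} and room 5 has {green, gold, grey}, leaving only red.
Period 5, room 1: period 5 has {red, green, teal} and room 1 has {red, blue, green, teal, pink, grey}, leaving only gold.
Period 5, room 4: period 5 has {red, green, gold, teal} and room 4 has {red, blue, green, teal, grey}, leaving only pink.
Period 5, room 5: period 5 has {red, green, gold, teal, pink} and room 5 has {red, green, gold, grey}, leaving only blue.
Period 5 already has {red, blue, green, gold, teal, pink} and room 7 already has {red, teal, pink}, so period 5, room 7 must be grey.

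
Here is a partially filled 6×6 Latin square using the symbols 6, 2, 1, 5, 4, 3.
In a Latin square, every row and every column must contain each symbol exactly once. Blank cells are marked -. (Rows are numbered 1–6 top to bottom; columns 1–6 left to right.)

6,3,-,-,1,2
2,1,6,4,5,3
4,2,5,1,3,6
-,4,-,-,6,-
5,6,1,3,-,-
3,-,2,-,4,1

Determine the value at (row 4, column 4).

Row 1, column 3: row 1 has {6, 2, 1, 3} and column 3 has {6, 2, 1, 5}, leaving only 4.
Row 1, column 4: row 1 has {6, 2, 1, 4, 3} and column 4 has {1, 4, 3}, leaving only 5.
Row 4 already has {6, 4} and column 4 already has {1, 5, 4, 3}, so row 4, column 4 must be 2.

2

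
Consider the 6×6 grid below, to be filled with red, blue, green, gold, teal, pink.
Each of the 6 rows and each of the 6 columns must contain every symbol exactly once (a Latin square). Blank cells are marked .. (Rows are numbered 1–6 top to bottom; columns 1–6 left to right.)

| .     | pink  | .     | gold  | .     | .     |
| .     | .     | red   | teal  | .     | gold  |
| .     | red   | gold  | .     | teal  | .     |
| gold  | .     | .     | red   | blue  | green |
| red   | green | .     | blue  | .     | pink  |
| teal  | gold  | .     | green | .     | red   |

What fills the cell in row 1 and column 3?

green

Row 2, column 2: row 2 has {red, gold, teal} and column 2 has {red, green, gold, pink}, leaving only blue.
Row 3, column 4: row 3 has {red, gold, teal} and column 4 has {red, blue, green, gold, teal}, leaving only pink.
Row 3, column 6: row 3 has {red, gold, teal, pink} and column 6 has {red, green, gold, pink}, leaving only blue.
Row 1, column 6: row 1 has {gold, pink} and column 6 has {red, blue, green, gold, pink}, leaving only teal.
Row 3, column 1: row 3 has {red, blue, gold, teal, pink} and column 1 has {red, gold, teal}, leaving only green.
Row 1, column 1: row 1 has {gold, teal, pink} and column 1 has {red, green, gold, teal}, leaving only blue.
Row 1 already has {blue, gold, teal, pink} and column 3 already has {red, gold}, so row 1, column 3 must be green.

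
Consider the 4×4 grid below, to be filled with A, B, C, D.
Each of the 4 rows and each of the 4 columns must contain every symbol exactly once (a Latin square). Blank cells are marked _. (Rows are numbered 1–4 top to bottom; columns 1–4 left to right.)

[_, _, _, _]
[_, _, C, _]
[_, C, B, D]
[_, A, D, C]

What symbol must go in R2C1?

Row 1, column 3: row 1 has {} and column 3 has {B, C, D}, leaving only A.
Row 1, column 4: row 1 has {A} and column 4 has {C, D}, leaving only B.
Row 1, column 2: row 1 has {A, B} and column 2 has {A, C}, leaving only D.
Row 1, column 1: row 1 has {A, B, D} and column 1 has {}, leaving only C.
Row 2, column 2: row 2 has {C} and column 2 has {A, C, D}, leaving only B.
Row 2, column 4: row 2 has {B, C} and column 4 has {B, C, D}, leaving only A.
Row 2 already has {A, B, C} and column 1 already has {C}, so row 2, column 1 must be D.

D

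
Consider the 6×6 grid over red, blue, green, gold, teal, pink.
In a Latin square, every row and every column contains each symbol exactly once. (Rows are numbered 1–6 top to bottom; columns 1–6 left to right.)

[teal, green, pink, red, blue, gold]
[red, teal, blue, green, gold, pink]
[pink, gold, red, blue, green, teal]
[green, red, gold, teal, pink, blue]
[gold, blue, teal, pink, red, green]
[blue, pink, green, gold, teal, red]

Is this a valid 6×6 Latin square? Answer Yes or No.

Each row is a permutation of the 6 symbols, and so is each column.

Yes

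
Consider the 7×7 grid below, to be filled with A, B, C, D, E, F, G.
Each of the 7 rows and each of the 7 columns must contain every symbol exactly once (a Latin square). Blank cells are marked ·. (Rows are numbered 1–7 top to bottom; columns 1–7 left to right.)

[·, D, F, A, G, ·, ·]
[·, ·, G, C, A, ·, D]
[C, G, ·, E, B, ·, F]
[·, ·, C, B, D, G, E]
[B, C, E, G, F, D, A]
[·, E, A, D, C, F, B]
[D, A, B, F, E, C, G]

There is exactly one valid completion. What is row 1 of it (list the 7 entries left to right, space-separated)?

E D F A G B C

Row 1, column 1: row 1 has {A, D, F, G} and column 1 has {B, C, D}, leaving only E.
Row 1, column 6: row 1 has {A, D, E, F, G} and column 6 has {C, D, F, G}, leaving only B.
Row 1, column 7: row 1 has {A, B, D, E, F, G} and column 7 has {A, B, D, E, F, G}, leaving only C.
So row 1 reads: E D F A G B C.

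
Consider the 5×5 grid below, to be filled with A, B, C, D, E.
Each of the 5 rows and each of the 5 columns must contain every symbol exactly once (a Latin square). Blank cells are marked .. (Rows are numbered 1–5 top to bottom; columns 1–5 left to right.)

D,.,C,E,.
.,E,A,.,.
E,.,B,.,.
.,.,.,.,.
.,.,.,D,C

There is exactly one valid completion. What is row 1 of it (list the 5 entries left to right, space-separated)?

Row 5, column 3: row 5 has {C, D} and column 3 has {A, B, C}, leaving only E.
Row 4, column 3: row 4 has {} and column 3 has {A, B, C, E}, leaving only D.
Row 1, column 2 is narrowed to {A, B}; only A is consistent with the remaining cells.
Row 1, column 5: row 1 has {A, C, D, E} and column 5 has {C}, leaving only B.
So row 1 reads: D A C E B.

D A C E B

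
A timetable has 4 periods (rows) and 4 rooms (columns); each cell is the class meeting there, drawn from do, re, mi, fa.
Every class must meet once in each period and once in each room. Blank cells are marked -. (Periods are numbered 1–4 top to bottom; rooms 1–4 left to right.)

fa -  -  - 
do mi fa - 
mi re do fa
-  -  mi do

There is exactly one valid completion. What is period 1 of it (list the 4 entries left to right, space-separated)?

fa do re mi

Period 1, room 2: period 1 has {fa} and room 2 has {re, mi}, leaving only do.
Period 1, room 3: period 1 has {do, fa} and room 3 has {do, mi, fa}, leaving only re.
Period 1, room 4: period 1 has {do, re, fa} and room 4 has {do, fa}, leaving only mi.
So period 1 reads: fa do re mi.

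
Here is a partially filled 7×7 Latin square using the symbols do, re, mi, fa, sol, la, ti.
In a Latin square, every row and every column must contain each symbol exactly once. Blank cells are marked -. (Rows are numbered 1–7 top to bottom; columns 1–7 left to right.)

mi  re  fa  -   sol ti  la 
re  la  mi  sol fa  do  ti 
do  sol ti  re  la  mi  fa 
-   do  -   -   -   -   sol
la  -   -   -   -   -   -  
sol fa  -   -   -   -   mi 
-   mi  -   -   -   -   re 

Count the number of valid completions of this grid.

7

Row 1, column 4: eliminating its row and column leaves {do}.
Row 4, column 1: eliminating its row and column leaves {fa, ti}.
Row 4, column 3: eliminating its row and column leaves {re, la}.
Row 4, column 4: eliminating its row and column leaves {mi, fa, la, ti}.
Row 4, column 5: eliminating its row and column leaves {re, mi, ti}.
Row 4, column 6: eliminating its row and column leaves {re, fa, la}.
Row 5, column 2: eliminating its row and column leaves {ti}.
Row 5, column 3: eliminating its row and column leaves {do, re, sol}.
Row 5, column 4: eliminating its row and column leaves {do, mi, fa, ti}.
Row 5, column 5: eliminating its row and column leaves {do, re, mi, ti}.
Row 5, column 6: eliminating its row and column leaves {re, fa, sol}.
Row 5, column 7: eliminating its row and column leaves {do}.
Row 6, column 3: eliminating its row and column leaves {do, re, la}.
Row 6, column 4: eliminating its row and column leaves {do, la, ti}.
Row 6, column 5: eliminating its row and column leaves {do, re, ti}.
Row 6, column 6: eliminating its row and column leaves {re, la}.
Row 7, column 1: eliminating its row and column leaves {fa, ti}.
Row 7, column 3: eliminating its row and column leaves {do, sol, la}.
Row 7, column 4: eliminating its row and column leaves {do, fa, la, ti}.
Row 7, column 5: eliminating its row and column leaves {do, ti}.
Row 7, column 6: eliminating its row and column leaves {fa, sol, la}.
Enumerating the assignments across these blanks that avoid any row or column repeat gives 7 completions.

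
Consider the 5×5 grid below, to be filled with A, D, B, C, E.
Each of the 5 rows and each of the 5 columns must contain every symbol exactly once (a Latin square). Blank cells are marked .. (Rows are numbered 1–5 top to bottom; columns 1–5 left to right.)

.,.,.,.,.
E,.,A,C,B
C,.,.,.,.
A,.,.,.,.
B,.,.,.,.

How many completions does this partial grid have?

56

Row 1, column 1: eliminating its row and column leaves {D}.
Row 1, column 2: eliminating its row and column leaves {A, D, B, C, E}.
Row 1, column 3: eliminating its row and column leaves {D, B, C, E}.
Row 1, column 4: eliminating its row and column leaves {A, D, B, E}.
Row 1, column 5: eliminating its row and column leaves {A, D, C, E}.
Row 2, column 2: eliminating its row and column leaves {D}.
Row 3, column 2: eliminating its row and column leaves {A, D, B, E}.
Row 3, column 3: eliminating its row and column leaves {D, B, E}.
Row 3, column 4: eliminating its row and column leaves {A, D, B, E}.
Row 3, column 5: eliminating its row and column leaves {A, D, E}.
Row 4, column 2: eliminating its row and column leaves {D, B, C, E}.
Row 4, column 3: eliminating its row and column leaves {D, B, C, E}.
Row 4, column 4: eliminating its row and column leaves {D, B, E}.
Row 4, column 5: eliminating its row and column leaves {D, C, E}.
Row 5, column 2: eliminating its row and column leaves {A, D, C, E}.
Row 5, column 3: eliminating its row and column leaves {D, C, E}.
Row 5, column 4: eliminating its row and column leaves {A, D, E}.
Row 5, column 5: eliminating its row and column leaves {A, D, C, E}.
Enumerating the assignments across these blanks that avoid any row or column repeat gives 56 completions.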